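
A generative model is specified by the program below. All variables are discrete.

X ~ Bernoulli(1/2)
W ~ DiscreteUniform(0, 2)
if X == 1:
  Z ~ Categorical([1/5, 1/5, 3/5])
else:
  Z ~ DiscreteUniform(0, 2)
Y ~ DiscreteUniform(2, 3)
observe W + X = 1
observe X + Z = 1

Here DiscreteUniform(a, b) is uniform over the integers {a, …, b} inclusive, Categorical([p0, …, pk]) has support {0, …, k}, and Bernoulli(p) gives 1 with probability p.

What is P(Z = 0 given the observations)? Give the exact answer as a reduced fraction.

Enumerate traces; 4 have nonzero weight after conditioning:
  (X=0, W=1, Z=1, Y=2) weight 1/36
  (X=0, W=1, Z=1, Y=3) weight 1/36
  (X=1, W=0, Z=0, Y=2) weight 1/60
  (X=1, W=0, Z=0, Y=3) weight 1/60
Group by Z:
  weight(Z=0) = 1/30
  weight(Z=1) = 1/18
Total weight = 1/30 + 1/18 = 4/45
P(Z=0 | obs) = 1/30 / 4/45 = 3/8
P(Z=1 | obs) = 1/18 / 4/45 = 5/8

P(Z = 0 | obs) = 3/8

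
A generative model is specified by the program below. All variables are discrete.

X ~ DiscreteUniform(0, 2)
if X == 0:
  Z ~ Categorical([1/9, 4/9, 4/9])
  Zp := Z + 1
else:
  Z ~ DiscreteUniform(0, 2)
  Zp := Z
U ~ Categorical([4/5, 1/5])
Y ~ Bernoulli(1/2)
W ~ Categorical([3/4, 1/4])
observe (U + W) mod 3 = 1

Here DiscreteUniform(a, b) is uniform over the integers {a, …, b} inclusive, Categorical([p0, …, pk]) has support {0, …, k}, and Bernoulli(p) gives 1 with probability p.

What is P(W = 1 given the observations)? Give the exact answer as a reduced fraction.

Enumerate traces; 36 have nonzero weight after conditioning:
  (X=0, Z=0, U=0, Y=0, W=1) weight 1/270
  (X=0, Z=0, U=0, Y=1, W=1) weight 1/270
  (X=0, Z=0, U=1, Y=0, W=0) weight 1/360
  (X=0, Z=0, U=1, Y=1, W=0) weight 1/360
  (X=0, Z=1, U=0, Y=0, W=1) weight 2/135
  (X=0, Z=1, U=0, Y=1, W=1) weight 2/135
  (X=0, Z=1, U=1, Y=0, W=0) weight 1/90
  (X=0, Z=1, U=1, Y=1, W=0) weight 1/90
  … 28 more
Group by W:
  weight(W=0) = 3/20
  weight(W=1) = 1/5
Total weight = 3/20 + 1/5 = 7/20
P(W=0 | obs) = 3/20 / 7/20 = 3/7
P(W=1 | obs) = 1/5 / 7/20 = 4/7

P(W = 1 | obs) = 4/7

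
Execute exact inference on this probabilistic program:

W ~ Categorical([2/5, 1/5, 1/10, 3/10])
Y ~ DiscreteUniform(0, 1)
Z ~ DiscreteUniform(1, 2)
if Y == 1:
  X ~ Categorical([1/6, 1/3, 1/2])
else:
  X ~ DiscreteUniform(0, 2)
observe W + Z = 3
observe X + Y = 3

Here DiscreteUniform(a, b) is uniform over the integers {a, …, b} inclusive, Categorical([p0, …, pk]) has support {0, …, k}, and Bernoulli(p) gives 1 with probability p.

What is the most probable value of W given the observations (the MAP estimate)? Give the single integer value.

Enumerate traces; 2 have nonzero weight after conditioning:
  (W=1, Y=1, Z=2, X=2) weight 1/40
  (W=2, Y=1, Z=1, X=2) weight 1/80
Group by W:
  weight(W=1) = 1/40
  weight(W=2) = 1/80
Total weight = 1/40 + 1/80 = 3/80
P(W=1 | obs) = 1/40 / 3/80 = 2/3
P(W=2 | obs) = 1/80 / 3/80 = 1/3
argmax = 1

argmax_v P(W = v | obs) = 1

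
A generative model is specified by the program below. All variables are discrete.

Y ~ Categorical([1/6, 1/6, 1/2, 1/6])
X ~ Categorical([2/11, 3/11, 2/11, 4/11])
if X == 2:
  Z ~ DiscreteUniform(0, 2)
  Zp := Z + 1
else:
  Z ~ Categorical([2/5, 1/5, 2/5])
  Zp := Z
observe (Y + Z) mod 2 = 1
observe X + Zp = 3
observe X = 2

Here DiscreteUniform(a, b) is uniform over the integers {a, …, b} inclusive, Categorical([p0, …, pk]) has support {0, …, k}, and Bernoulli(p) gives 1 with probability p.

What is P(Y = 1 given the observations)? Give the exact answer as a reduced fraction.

Enumerate traces; 2 have nonzero weight after conditioning:
  (Y=1, X=2, Z=0) weight 1/99
  (Y=3, X=2, Z=0) weight 1/99
Group by Y:
  weight(Y=1) = 1/99
  weight(Y=3) = 1/99
Total weight = 1/99 + 1/99 = 2/99
P(Y=1 | obs) = 1/99 / 2/99 = 1/2
P(Y=3 | obs) = 1/99 / 2/99 = 1/2

P(Y = 1 | obs) = 1/2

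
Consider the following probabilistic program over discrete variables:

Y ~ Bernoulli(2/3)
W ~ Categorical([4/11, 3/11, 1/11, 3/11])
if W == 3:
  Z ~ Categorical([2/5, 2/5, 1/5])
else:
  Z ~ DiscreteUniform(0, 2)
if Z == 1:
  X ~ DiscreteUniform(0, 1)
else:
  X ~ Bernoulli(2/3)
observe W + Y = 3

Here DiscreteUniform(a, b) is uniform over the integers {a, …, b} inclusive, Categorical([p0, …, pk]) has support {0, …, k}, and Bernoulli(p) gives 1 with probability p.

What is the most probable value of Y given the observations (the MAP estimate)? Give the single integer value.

argmax_v P(Y = v | obs) = 0

Enumerate traces; 12 have nonzero weight after conditioning:
  (Y=0, W=3, Z=0, X=0) weight 2/165
  (Y=0, W=3, Z=0, X=1) weight 4/165
  (Y=0, W=3, Z=1, X=0) weight 1/55
  (Y=0, W=3, Z=1, X=1) weight 1/55
  (Y=0, W=3, Z=2, X=0) weight 1/165
  (Y=0, W=3, Z=2, X=1) weight 2/165
  (Y=1, W=2, Z=0, X=0) weight 2/297
  (Y=1, W=2, Z=0, X=1) weight 4/297
  … 4 more
Group by Y:
  weight(Y=0) = 1/11
  weight(Y=1) = 2/33
Total weight = 1/11 + 2/33 = 5/33
P(Y=0 | obs) = 1/11 / 5/33 = 3/5
P(Y=1 | obs) = 2/33 / 5/33 = 2/5
argmax = 0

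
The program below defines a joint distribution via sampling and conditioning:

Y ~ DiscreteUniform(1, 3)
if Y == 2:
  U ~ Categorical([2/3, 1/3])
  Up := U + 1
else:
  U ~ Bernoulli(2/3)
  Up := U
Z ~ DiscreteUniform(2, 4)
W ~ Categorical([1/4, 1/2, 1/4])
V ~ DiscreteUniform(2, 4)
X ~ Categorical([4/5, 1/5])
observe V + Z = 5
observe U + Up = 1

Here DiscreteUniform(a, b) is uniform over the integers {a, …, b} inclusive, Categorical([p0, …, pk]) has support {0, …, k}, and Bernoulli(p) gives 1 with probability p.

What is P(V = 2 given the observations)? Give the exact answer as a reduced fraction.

Enumerate traces; 12 have nonzero weight after conditioning:
  (Y=2, U=0, Z=2, W=0, V=3, X=0) weight 2/405
  (Y=2, U=0, Z=2, W=0, V=3, X=1) weight 1/810
  (Y=2, U=0, Z=2, W=1, V=3, X=0) weight 4/405
  (Y=2, U=0, Z=2, W=1, V=3, X=1) weight 1/405
  (Y=2, U=0, Z=2, W=2, V=3, X=0) weight 2/405
  (Y=2, U=0, Z=2, W=2, V=3, X=1) weight 1/810
  (Y=2, U=0, Z=3, W=0, V=2, X=0) weight 2/405
  (Y=2, U=0, Z=3, W=0, V=2, X=1) weight 1/810
  … 4 more
Group by V:
  weight(V=2) = 2/81
  weight(V=3) = 2/81
Total weight = 2/81 + 2/81 = 4/81
P(V=2 | obs) = 2/81 / 4/81 = 1/2
P(V=3 | obs) = 2/81 / 4/81 = 1/2

P(V = 2 | obs) = 1/2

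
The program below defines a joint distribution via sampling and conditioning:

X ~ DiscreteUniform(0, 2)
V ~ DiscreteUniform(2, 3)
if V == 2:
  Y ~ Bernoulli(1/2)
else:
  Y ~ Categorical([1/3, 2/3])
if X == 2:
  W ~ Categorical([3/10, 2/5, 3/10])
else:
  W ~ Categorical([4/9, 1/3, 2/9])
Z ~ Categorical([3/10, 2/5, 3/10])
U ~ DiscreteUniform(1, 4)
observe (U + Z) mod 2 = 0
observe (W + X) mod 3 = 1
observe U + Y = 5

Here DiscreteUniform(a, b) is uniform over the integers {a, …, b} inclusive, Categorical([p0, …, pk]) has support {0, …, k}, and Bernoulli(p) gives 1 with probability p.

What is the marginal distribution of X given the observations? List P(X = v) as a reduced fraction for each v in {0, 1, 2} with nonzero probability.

P(X=0) = 30/97, P(X=1) = 40/97, P(X=2) = 27/97

Enumerate traces; 12 have nonzero weight after conditioning:
  (X=0, V=2, Y=1, W=1, Z=0, U=4) weight 1/480
  (X=0, V=2, Y=1, W=1, Z=2, U=4) weight 1/480
  (X=0, V=3, Y=1, W=1, Z=0, U=4) weight 1/360
  (X=0, V=3, Y=1, W=1, Z=2, U=4) weight 1/360
  (X=1, V=2, Y=1, W=0, Z=0, U=4) weight 1/360
  (X=1, V=2, Y=1, W=0, Z=2, U=4) weight 1/360
  (X=1, V=3, Y=1, W=0, Z=0, U=4) weight 1/270
  (X=1, V=3, Y=1, W=0, Z=2, U=4) weight 1/270
  (X=2, V=2, Y=1, W=2, Z=0, U=4) weight 3/1600
  … 3 more
Group by X:
  weight(X=0) = 7/720
  weight(X=1) = 7/540
  weight(X=2) = 7/800
Total weight = 7/720 + 7/540 + 7/800 = 679/21600
P(X=0 | obs) = 7/720 / 679/21600 = 30/97
P(X=1 | obs) = 7/540 / 679/21600 = 40/97
P(X=2 | obs) = 7/800 / 679/21600 = 27/97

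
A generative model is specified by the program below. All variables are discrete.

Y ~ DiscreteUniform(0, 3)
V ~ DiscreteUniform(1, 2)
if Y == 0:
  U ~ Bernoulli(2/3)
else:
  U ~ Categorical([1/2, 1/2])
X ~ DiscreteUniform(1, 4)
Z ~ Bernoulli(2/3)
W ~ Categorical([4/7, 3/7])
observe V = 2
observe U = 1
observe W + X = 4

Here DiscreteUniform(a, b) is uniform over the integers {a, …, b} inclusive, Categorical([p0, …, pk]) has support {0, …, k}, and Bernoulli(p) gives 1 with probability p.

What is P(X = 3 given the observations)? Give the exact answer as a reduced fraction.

P(X = 3 | obs) = 3/7

Enumerate traces; 16 have nonzero weight after conditioning:
  (Y=0, V=2, U=1, X=3, Z=0, W=1) weight 1/336
  (Y=0, V=2, U=1, X=3, Z=1, W=1) weight 1/168
  (Y=0, V=2, U=1, X=4, Z=0, W=0) weight 1/252
  (Y=0, V=2, U=1, X=4, Z=1, W=0) weight 1/126
  (Y=1, V=2, U=1, X=3, Z=0, W=1) weight 1/448
  (Y=1, V=2, U=1, X=3, Z=1, W=1) weight 1/224
  (Y=1, V=2, U=1, X=4, Z=0, W=0) weight 1/336
  (Y=1, V=2, U=1, X=4, Z=1, W=0) weight 1/168
  … 8 more
Group by X:
  weight(X=3) = 13/448
  weight(X=4) = 13/336
Total weight = 13/448 + 13/336 = 13/192
P(X=3 | obs) = 13/448 / 13/192 = 3/7
P(X=4 | obs) = 13/336 / 13/192 = 4/7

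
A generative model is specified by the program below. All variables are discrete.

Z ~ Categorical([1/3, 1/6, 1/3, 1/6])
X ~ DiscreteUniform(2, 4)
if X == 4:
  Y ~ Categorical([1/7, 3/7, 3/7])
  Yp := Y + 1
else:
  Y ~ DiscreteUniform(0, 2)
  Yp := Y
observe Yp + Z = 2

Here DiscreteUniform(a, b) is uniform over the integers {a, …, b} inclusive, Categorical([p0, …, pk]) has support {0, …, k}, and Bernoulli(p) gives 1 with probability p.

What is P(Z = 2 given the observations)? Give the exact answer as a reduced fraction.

P(Z = 2 | obs) = 4/13

Enumerate traces; 8 have nonzero weight after conditioning:
  (Z=0, X=2, Y=2) weight 1/27
  (Z=0, X=3, Y=2) weight 1/27
  (Z=0, X=4, Y=1) weight 1/21
  (Z=1, X=2, Y=1) weight 1/54
  (Z=1, X=3, Y=1) weight 1/54
  (Z=1, X=4, Y=0) weight 1/126
  (Z=2, X=2, Y=0) weight 1/27
  (Z=2, X=3, Y=0) weight 1/27
Group by Z:
  weight(Z=0) = 23/189
  weight(Z=1) = 17/378
  weight(Z=2) = 2/27
Total weight = 23/189 + 17/378 + 2/27 = 13/54
P(Z=0 | obs) = 23/189 / 13/54 = 46/91
P(Z=1 | obs) = 17/378 / 13/54 = 17/91
P(Z=2 | obs) = 2/27 / 13/54 = 4/13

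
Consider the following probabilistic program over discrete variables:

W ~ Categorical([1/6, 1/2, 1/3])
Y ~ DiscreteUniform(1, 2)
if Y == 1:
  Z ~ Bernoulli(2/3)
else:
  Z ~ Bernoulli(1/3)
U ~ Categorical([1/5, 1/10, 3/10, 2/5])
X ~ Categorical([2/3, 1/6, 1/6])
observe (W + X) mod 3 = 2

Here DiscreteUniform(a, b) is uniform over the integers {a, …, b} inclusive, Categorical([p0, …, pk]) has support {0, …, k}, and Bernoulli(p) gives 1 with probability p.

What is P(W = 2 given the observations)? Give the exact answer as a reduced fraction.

Enumerate traces; 48 have nonzero weight after conditioning:
  (W=0, Y=1, Z=0, U=0, X=2) weight 1/1080
  (W=0, Y=1, Z=0, U=1, X=2) weight 1/2160
  (W=0, Y=1, Z=0, U=2, X=2) weight 1/720
  (W=0, Y=1, Z=0, U=3, X=2) weight 1/540
  (W=0, Y=1, Z=1, U=0, X=2) weight 1/540
  (W=0, Y=1, Z=1, U=1, X=2) weight 1/1080
  (W=0, Y=1, Z=1, U=2, X=2) weight 1/360
  (W=0, Y=1, Z=1, U=3, X=2) weight 1/270
  (W=1, Y=1, Z=0, U=0, X=1) weight 1/360
  (W=2, Y=1, Z=0, U=0, X=0) weight 1/135
  … 38 more
Group by W:
  weight(W=0) = 1/36
  weight(W=1) = 1/12
  weight(W=2) = 2/9
Total weight = 1/36 + 1/12 + 2/9 = 1/3
P(W=0 | obs) = 1/36 / 1/3 = 1/12
P(W=1 | obs) = 1/12 / 1/3 = 1/4
P(W=2 | obs) = 2/9 / 1/3 = 2/3

P(W = 2 | obs) = 2/3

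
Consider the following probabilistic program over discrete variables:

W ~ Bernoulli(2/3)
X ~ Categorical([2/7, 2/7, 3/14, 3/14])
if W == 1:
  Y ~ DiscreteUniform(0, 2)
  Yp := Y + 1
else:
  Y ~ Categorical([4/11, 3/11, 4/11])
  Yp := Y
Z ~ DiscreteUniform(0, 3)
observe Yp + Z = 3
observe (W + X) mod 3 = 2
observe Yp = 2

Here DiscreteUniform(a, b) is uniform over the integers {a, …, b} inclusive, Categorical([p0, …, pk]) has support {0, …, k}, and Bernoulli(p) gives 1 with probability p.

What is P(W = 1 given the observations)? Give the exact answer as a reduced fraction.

P(W = 1 | obs) = 22/31

Enumerate traces; 2 have nonzero weight after conditioning:
  (W=0, X=2, Y=2, Z=1) weight 1/154
  (W=1, X=1, Y=1, Z=1) weight 1/63
Group by W:
  weight(W=0) = 1/154
  weight(W=1) = 1/63
Total weight = 1/154 + 1/63 = 31/1386
P(W=0 | obs) = 1/154 / 31/1386 = 9/31
P(W=1 | obs) = 1/63 / 31/1386 = 22/31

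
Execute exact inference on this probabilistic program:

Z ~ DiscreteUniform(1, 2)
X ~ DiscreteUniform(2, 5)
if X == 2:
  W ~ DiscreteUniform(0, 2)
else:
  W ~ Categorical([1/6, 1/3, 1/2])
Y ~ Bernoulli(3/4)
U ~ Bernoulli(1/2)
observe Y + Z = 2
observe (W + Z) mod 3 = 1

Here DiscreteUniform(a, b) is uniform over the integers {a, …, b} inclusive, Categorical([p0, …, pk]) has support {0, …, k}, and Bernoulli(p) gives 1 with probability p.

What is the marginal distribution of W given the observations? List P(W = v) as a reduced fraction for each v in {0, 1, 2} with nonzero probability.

Enumerate traces; 16 have nonzero weight after conditioning:
  (Z=1, X=2, W=0, Y=1, U=0) weight 1/64
  (Z=1, X=2, W=0, Y=1, U=1) weight 1/64
  (Z=1, X=3, W=0, Y=1, U=0) weight 1/128
  (Z=1, X=3, W=0, Y=1, U=1) weight 1/128
  (Z=1, X=4, W=0, Y=1, U=0) weight 1/128
  (Z=1, X=4, W=0, Y=1, U=1) weight 1/128
  (Z=1, X=5, W=0, Y=1, U=0) weight 1/128
  (Z=1, X=5, W=0, Y=1, U=1) weight 1/128
  (Z=2, X=2, W=2, Y=0, U=0) weight 1/192
  … 7 more
Group by W:
  weight(W=0) = 5/64
  weight(W=2) = 11/192
Total weight = 5/64 + 11/192 = 13/96
P(W=0 | obs) = 5/64 / 13/96 = 15/26
P(W=2 | obs) = 11/192 / 13/96 = 11/26

P(W=0) = 15/26, P(W=2) = 11/26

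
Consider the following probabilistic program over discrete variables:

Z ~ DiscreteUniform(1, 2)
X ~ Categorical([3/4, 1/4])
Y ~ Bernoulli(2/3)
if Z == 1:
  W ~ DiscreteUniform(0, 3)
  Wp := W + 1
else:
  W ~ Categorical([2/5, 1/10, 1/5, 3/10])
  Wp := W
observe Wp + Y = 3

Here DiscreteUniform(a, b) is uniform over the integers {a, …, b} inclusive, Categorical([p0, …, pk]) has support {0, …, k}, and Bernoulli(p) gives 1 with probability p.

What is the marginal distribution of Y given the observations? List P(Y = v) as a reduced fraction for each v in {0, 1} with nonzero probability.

Enumerate traces; 8 have nonzero weight after conditioning:
  (Z=1, X=0, Y=0, W=2) weight 1/32
  (Z=1, X=0, Y=1, W=1) weight 1/16
  (Z=1, X=1, Y=0, W=2) weight 1/96
  (Z=1, X=1, Y=1, W=1) weight 1/48
  (Z=2, X=0, Y=0, W=3) weight 3/80
  (Z=2, X=0, Y=1, W=2) weight 1/20
  (Z=2, X=1, Y=0, W=3) weight 1/80
  (Z=2, X=1, Y=1, W=2) weight 1/60
Group by Y:
  weight(Y=0) = 11/120
  weight(Y=1) = 3/20
Total weight = 11/120 + 3/20 = 29/120
P(Y=0 | obs) = 11/120 / 29/120 = 11/29
P(Y=1 | obs) = 3/20 / 29/120 = 18/29

P(Y=0) = 11/29, P(Y=1) = 18/29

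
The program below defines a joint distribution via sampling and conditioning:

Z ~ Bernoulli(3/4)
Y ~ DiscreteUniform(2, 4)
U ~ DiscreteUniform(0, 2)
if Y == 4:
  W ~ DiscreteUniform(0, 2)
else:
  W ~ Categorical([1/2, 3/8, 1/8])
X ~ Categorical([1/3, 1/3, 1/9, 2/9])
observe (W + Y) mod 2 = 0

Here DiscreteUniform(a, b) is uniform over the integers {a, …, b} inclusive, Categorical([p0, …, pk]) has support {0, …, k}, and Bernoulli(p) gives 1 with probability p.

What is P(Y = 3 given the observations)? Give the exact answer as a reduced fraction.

P(Y = 3 | obs) = 9/40

Enumerate traces; 120 have nonzero weight after conditioning:
  (Z=0, Y=2, U=0, W=0, X=0) weight 1/216
  (Z=0, Y=2, U=0, W=0, X=1) weight 1/216
  (Z=0, Y=2, U=0, W=0, X=2) weight 1/648
  (Z=0, Y=2, U=0, W=0, X=3) weight 1/324
  (Z=0, Y=2, U=0, W=2, X=0) weight 1/864
  (Z=0, Y=2, U=0, W=2, X=1) weight 1/864
  (Z=0, Y=2, U=0, W=2, X=2) weight 1/2592
  (Z=0, Y=2, U=0, W=2, X=3) weight 1/1296
  (Z=0, Y=3, U=0, W=1, X=0) weight 1/288
  (Z=0, Y=4, U=0, W=0, X=0) weight 1/324
  … 110 more
Group by Y:
  weight(Y=2) = 5/24
  weight(Y=3) = 1/8
  weight(Y=4) = 2/9
Total weight = 5/24 + 1/8 + 2/9 = 5/9
P(Y=2 | obs) = 5/24 / 5/9 = 3/8
P(Y=3 | obs) = 1/8 / 5/9 = 9/40
P(Y=4 | obs) = 2/9 / 5/9 = 2/5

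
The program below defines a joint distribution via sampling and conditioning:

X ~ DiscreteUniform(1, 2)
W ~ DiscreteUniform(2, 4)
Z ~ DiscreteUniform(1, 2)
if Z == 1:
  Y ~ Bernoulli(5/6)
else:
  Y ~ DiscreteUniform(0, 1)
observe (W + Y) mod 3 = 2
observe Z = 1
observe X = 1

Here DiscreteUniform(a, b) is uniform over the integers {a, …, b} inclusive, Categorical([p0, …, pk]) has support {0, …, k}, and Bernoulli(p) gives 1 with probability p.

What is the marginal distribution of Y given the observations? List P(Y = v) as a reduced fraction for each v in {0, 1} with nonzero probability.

Enumerate traces; 2 have nonzero weight after conditioning:
  (X=1, W=2, Z=1, Y=0) weight 1/72
  (X=1, W=4, Z=1, Y=1) weight 5/72
Group by Y:
  weight(Y=0) = 1/72
  weight(Y=1) = 5/72
Total weight = 1/72 + 5/72 = 1/12
P(Y=0 | obs) = 1/72 / 1/12 = 1/6
P(Y=1 | obs) = 5/72 / 1/12 = 5/6

P(Y=0) = 1/6, P(Y=1) = 5/6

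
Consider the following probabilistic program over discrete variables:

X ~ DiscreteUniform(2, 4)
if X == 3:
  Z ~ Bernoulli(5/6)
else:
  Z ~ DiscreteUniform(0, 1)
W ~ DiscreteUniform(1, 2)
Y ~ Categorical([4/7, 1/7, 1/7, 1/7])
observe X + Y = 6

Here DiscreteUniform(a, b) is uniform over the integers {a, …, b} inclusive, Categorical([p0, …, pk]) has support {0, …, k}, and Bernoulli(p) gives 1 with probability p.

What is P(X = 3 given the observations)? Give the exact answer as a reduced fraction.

Enumerate traces; 8 have nonzero weight after conditioning:
  (X=3, Z=0, W=1, Y=3) weight 1/252
  (X=3, Z=0, W=2, Y=3) weight 1/252
  (X=3, Z=1, W=1, Y=3) weight 5/252
  (X=3, Z=1, W=2, Y=3) weight 5/252
  (X=4, Z=0, W=1, Y=2) weight 1/84
  (X=4, Z=0, W=2, Y=2) weight 1/84
  (X=4, Z=1, W=1, Y=2) weight 1/84
  (X=4, Z=1, W=2, Y=2) weight 1/84
Group by X:
  weight(X=3) = 1/21
  weight(X=4) = 1/21
Total weight = 1/21 + 1/21 = 2/21
P(X=3 | obs) = 1/21 / 2/21 = 1/2
P(X=4 | obs) = 1/21 / 2/21 = 1/2

P(X = 3 | obs) = 1/2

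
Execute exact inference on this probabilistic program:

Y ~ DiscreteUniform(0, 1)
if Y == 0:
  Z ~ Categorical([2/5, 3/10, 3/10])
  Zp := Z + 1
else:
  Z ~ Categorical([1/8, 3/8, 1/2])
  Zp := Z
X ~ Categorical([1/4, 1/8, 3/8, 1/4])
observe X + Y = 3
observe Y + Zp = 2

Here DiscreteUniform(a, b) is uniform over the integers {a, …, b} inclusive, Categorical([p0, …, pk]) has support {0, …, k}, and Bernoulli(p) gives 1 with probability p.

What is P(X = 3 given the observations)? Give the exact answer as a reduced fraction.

P(X = 3 | obs) = 8/23

Enumerate traces; 2 have nonzero weight after conditioning:
  (Y=0, Z=1, X=3) weight 3/80
  (Y=1, Z=1, X=2) weight 9/128
Group by X:
  weight(X=2) = 9/128
  weight(X=3) = 3/80
Total weight = 9/128 + 3/80 = 69/640
P(X=2 | obs) = 9/128 / 69/640 = 15/23
P(X=3 | obs) = 3/80 / 69/640 = 8/23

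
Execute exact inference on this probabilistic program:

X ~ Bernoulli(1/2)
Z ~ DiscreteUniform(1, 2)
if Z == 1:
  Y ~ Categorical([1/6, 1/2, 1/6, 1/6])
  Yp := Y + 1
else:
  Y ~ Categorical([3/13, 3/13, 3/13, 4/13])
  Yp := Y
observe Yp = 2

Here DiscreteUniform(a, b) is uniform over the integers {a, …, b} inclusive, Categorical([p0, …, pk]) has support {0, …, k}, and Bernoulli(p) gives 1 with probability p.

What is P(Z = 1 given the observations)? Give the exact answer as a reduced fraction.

P(Z = 1 | obs) = 13/19

Enumerate traces; 4 have nonzero weight after conditioning:
  (X=0, Z=1, Y=1) weight 1/8
  (X=0, Z=2, Y=2) weight 3/52
  (X=1, Z=1, Y=1) weight 1/8
  (X=1, Z=2, Y=2) weight 3/52
Group by Z:
  weight(Z=1) = 1/4
  weight(Z=2) = 3/26
Total weight = 1/4 + 3/26 = 19/52
P(Z=1 | obs) = 1/4 / 19/52 = 13/19
P(Z=2 | obs) = 3/26 / 19/52 = 6/19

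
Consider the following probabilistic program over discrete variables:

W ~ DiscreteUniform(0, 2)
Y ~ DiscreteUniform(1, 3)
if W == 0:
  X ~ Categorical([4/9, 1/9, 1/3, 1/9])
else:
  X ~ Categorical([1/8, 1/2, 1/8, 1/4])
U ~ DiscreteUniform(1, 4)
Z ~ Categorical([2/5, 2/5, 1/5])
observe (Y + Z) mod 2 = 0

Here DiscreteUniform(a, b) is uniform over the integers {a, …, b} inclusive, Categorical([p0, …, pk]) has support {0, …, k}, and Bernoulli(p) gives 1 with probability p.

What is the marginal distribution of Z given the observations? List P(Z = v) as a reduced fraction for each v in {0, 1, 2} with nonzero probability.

Enumerate traces; 192 have nonzero weight after conditioning:
  (W=0, Y=1, X=0, U=1, Z=1) weight 2/405
  (W=0, Y=1, X=0, U=2, Z=1) weight 2/405
  (W=0, Y=1, X=0, U=3, Z=1) weight 2/405
  (W=0, Y=1, X=0, U=4, Z=1) weight 2/405
  (W=0, Y=1, X=1, U=1, Z=1) weight 1/810
  (W=0, Y=1, X=1, U=2, Z=1) weight 1/810
  (W=0, Y=1, X=1, U=3, Z=1) weight 1/810
  (W=0, Y=1, X=1, U=4, Z=1) weight 1/810
  (W=0, Y=2, X=0, U=1, Z=0) weight 2/405
  (W=0, Y=2, X=0, U=1, Z=2) weight 1/405
  … 182 more
Group by Z:
  weight(Z=0) = 2/15
  weight(Z=1) = 4/15
  weight(Z=2) = 1/15
Total weight = 2/15 + 4/15 + 1/15 = 7/15
P(Z=0 | obs) = 2/15 / 7/15 = 2/7
P(Z=1 | obs) = 4/15 / 7/15 = 4/7
P(Z=2 | obs) = 1/15 / 7/15 = 1/7

P(Z=0) = 2/7, P(Z=1) = 4/7, P(Z=2) = 1/7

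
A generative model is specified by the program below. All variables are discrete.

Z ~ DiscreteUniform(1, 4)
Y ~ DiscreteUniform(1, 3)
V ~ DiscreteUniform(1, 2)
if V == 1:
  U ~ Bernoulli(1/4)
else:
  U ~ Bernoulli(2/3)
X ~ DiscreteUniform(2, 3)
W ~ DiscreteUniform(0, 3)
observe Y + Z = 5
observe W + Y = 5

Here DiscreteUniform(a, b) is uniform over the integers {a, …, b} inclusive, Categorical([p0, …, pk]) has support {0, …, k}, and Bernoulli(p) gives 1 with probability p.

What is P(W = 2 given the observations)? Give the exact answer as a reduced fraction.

Enumerate traces; 16 have nonzero weight after conditioning:
  (Z=2, Y=3, V=1, U=0, X=2, W=2) weight 1/256
  (Z=2, Y=3, V=1, U=0, X=3, W=2) weight 1/256
  (Z=2, Y=3, V=1, U=1, X=2, W=2) weight 1/768
  (Z=2, Y=3, V=1, U=1, X=3, W=2) weight 1/768
  (Z=2, Y=3, V=2, U=0, X=2, W=2) weight 1/576
  (Z=2, Y=3, V=2, U=0, X=3, W=2) weight 1/576
  (Z=2, Y=3, V=2, U=1, X=2, W=2) weight 1/288
  (Z=2, Y=3, V=2, U=1, X=3, W=2) weight 1/288
  (Z=3, Y=2, V=1, U=0, X=2, W=3) weight 1/256
  … 7 more
Group by W:
  weight(W=2) = 1/48
  weight(W=3) = 1/48
Total weight = 1/48 + 1/48 = 1/24
P(W=2 | obs) = 1/48 / 1/24 = 1/2
P(W=3 | obs) = 1/48 / 1/24 = 1/2

P(W = 2 | obs) = 1/2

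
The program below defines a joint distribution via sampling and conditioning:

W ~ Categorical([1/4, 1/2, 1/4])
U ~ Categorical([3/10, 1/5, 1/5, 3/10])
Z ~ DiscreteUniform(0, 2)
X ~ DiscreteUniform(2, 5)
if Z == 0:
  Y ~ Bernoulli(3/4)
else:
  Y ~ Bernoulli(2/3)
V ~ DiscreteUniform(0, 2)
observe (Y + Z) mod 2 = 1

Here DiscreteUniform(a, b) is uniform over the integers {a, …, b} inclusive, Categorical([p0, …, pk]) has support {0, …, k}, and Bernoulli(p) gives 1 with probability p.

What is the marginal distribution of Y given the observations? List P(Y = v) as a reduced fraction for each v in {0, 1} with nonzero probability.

P(Y=0) = 4/21, P(Y=1) = 17/21

Enumerate traces; 432 have nonzero weight after conditioning:
  (W=0, U=0, Z=0, X=2, Y=1, V=0) weight 1/640
  (W=0, U=0, Z=0, X=2, Y=1, V=1) weight 1/640
  (W=0, U=0, Z=0, X=2, Y=1, V=2) weight 1/640
  (W=0, U=0, Z=0, X=3, Y=1, V=0) weight 1/640
  (W=0, U=0, Z=0, X=3, Y=1, V=1) weight 1/640
  (W=0, U=0, Z=0, X=3, Y=1, V=2) weight 1/640
  (W=0, U=0, Z=0, X=4, Y=1, V=0) weight 1/640
  (W=0, U=0, Z=0, X=4, Y=1, V=1) weight 1/640
  (W=0, U=0, Z=1, X=2, Y=0, V=0) weight 1/1440
  … 423 more
Group by Y:
  weight(Y=0) = 1/9
  weight(Y=1) = 17/36
Total weight = 1/9 + 17/36 = 7/12
P(Y=0 | obs) = 1/9 / 7/12 = 4/21
P(Y=1 | obs) = 17/36 / 7/12 = 17/21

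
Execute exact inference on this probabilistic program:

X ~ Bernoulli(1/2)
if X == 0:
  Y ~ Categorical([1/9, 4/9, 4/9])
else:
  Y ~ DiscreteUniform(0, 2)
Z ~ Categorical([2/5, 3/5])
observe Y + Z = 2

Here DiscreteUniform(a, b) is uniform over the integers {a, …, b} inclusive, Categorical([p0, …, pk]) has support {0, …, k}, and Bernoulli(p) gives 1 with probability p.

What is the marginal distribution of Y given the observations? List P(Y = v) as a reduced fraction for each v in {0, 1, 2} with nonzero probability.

Enumerate traces; 4 have nonzero weight after conditioning:
  (X=0, Y=1, Z=1) weight 2/15
  (X=0, Y=2, Z=0) weight 4/45
  (X=1, Y=1, Z=1) weight 1/10
  (X=1, Y=2, Z=0) weight 1/15
Group by Y:
  weight(Y=1) = 7/30
  weight(Y=2) = 7/45
Total weight = 7/30 + 7/45 = 7/18
P(Y=1 | obs) = 7/30 / 7/18 = 3/5
P(Y=2 | obs) = 7/45 / 7/18 = 2/5

P(Y=1) = 3/5, P(Y=2) = 2/5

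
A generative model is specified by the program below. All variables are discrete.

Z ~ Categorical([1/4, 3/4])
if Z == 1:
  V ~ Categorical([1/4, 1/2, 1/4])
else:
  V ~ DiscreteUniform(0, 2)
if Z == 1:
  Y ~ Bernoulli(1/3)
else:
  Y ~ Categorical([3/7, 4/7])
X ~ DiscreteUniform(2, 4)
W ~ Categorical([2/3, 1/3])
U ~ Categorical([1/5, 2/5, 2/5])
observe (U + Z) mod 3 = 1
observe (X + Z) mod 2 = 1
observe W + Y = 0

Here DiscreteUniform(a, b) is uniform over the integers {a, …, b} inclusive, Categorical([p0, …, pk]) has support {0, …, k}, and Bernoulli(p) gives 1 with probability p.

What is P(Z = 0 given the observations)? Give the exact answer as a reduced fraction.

Enumerate traces; 9 have nonzero weight after conditioning:
  (Z=0, V=0, Y=0, X=3, W=0, U=1) weight 1/315
  (Z=0, V=1, Y=0, X=3, W=0, U=1) weight 1/315
  (Z=0, V=2, Y=0, X=3, W=0, U=1) weight 1/315
  (Z=1, V=0, Y=0, X=2, W=0, U=0) weight 1/180
  (Z=1, V=0, Y=0, X=4, W=0, U=0) weight 1/180
  (Z=1, V=1, Y=0, X=2, W=0, U=0) weight 1/90
  (Z=1, V=1, Y=0, X=4, W=0, U=0) weight 1/90
  (Z=1, V=2, Y=0, X=2, W=0, U=0) weight 1/180
  … 1 more
Group by Z:
  weight(Z=0) = 1/105
  weight(Z=1) = 2/45
Total weight = 1/105 + 2/45 = 17/315
P(Z=0 | obs) = 1/105 / 17/315 = 3/17
P(Z=1 | obs) = 2/45 / 17/315 = 14/17

P(Z = 0 | obs) = 3/17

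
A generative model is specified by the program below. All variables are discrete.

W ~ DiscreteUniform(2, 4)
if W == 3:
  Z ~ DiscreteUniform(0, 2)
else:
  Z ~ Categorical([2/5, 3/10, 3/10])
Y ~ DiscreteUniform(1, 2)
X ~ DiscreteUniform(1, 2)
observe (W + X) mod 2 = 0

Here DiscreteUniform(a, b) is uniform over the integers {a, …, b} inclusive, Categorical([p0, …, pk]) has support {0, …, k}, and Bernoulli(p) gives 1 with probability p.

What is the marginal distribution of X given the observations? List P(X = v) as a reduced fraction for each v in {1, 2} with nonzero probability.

P(X=1) = 1/3, P(X=2) = 2/3

Enumerate traces; 18 have nonzero weight after conditioning:
  (W=2, Z=0, Y=1, X=2) weight 1/30
  (W=2, Z=0, Y=2, X=2) weight 1/30
  (W=2, Z=1, Y=1, X=2) weight 1/40
  (W=2, Z=1, Y=2, X=2) weight 1/40
  (W=2, Z=2, Y=1, X=2) weight 1/40
  (W=2, Z=2, Y=2, X=2) weight 1/40
  (W=3, Z=0, Y=1, X=1) weight 1/36
  (W=3, Z=0, Y=2, X=1) weight 1/36
  … 10 more
Group by X:
  weight(X=1) = 1/6
  weight(X=2) = 1/3
Total weight = 1/6 + 1/3 = 1/2
P(X=1 | obs) = 1/6 / 1/2 = 1/3
P(X=2 | obs) = 1/3 / 1/2 = 2/3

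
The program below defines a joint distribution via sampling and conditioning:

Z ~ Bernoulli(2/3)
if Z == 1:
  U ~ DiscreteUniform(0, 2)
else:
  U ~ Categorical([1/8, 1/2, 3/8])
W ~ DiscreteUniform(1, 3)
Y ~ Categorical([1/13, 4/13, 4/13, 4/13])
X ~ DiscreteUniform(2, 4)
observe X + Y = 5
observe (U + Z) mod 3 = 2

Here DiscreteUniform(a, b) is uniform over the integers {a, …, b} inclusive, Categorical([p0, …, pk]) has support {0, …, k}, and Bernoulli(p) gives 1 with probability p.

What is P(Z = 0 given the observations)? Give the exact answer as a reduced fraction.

Enumerate traces; 18 have nonzero weight after conditioning:
  (Z=0, U=2, W=1, Y=1, X=4) weight 1/234
  (Z=0, U=2, W=1, Y=2, X=3) weight 1/234
  (Z=0, U=2, W=1, Y=3, X=2) weight 1/234
  (Z=0, U=2, W=2, Y=1, X=4) weight 1/234
  (Z=0, U=2, W=2, Y=2, X=3) weight 1/234
  (Z=0, U=2, W=2, Y=3, X=2) weight 1/234
  (Z=0, U=2, W=3, Y=1, X=4) weight 1/234
  (Z=0, U=2, W=3, Y=2, X=3) weight 1/234
  (Z=1, U=1, W=1, Y=1, X=4) weight 8/1053
  … 9 more
Group by Z:
  weight(Z=0) = 1/26
  weight(Z=1) = 8/117
Total weight = 1/26 + 8/117 = 25/234
P(Z=0 | obs) = 1/26 / 25/234 = 9/25
P(Z=1 | obs) = 8/117 / 25/234 = 16/25

P(Z = 0 | obs) = 9/25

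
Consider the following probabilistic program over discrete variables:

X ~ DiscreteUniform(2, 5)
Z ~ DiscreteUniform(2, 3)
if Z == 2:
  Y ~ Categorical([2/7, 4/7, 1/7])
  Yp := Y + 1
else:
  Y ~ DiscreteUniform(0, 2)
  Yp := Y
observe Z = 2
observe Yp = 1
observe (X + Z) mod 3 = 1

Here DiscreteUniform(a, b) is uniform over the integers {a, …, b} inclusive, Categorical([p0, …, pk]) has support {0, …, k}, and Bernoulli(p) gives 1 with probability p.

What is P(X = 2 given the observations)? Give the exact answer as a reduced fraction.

P(X = 2 | obs) = 1/2

Enumerate traces; 2 have nonzero weight after conditioning:
  (X=2, Z=2, Y=0) weight 1/28
  (X=5, Z=2, Y=0) weight 1/28
Group by X:
  weight(X=2) = 1/28
  weight(X=5) = 1/28
Total weight = 1/28 + 1/28 = 1/14
P(X=2 | obs) = 1/28 / 1/14 = 1/2
P(X=5 | obs) = 1/28 / 1/14 = 1/2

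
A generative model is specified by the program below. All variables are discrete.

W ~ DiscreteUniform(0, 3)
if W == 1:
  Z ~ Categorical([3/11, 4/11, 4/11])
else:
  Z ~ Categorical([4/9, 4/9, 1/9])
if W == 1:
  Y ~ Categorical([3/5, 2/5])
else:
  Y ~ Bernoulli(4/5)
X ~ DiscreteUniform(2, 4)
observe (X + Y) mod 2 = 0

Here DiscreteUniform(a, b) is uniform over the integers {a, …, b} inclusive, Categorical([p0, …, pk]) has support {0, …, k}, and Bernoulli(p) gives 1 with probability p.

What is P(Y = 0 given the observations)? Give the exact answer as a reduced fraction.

P(Y = 0 | obs) = 6/13

Enumerate traces; 36 have nonzero weight after conditioning:
  (W=0, Z=0, Y=0, X=2) weight 1/135
  (W=0, Z=0, Y=0, X=4) weight 1/135
  (W=0, Z=0, Y=1, X=3) weight 4/135
  (W=0, Z=1, Y=0, X=2) weight 1/135
  (W=0, Z=1, Y=0, X=4) weight 1/135
  (W=0, Z=1, Y=1, X=3) weight 4/135
  (W=0, Z=2, Y=0, X=2) weight 1/540
  (W=0, Z=2, Y=0, X=4) weight 1/540
  … 28 more
Group by Y:
  weight(Y=0) = 1/5
  weight(Y=1) = 7/30
Total weight = 1/5 + 7/30 = 13/30
P(Y=0 | obs) = 1/5 / 13/30 = 6/13
P(Y=1 | obs) = 7/30 / 13/30 = 7/13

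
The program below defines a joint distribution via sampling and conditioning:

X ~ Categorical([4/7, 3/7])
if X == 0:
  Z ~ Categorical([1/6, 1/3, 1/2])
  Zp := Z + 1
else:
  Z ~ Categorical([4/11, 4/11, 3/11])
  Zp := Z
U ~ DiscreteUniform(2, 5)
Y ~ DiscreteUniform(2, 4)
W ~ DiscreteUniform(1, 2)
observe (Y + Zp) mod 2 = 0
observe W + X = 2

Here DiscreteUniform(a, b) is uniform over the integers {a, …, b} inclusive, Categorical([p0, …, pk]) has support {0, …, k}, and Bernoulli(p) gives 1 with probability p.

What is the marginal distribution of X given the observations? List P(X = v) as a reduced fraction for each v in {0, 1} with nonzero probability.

P(X=0) = 88/169, P(X=1) = 81/169

Enumerate traces; 36 have nonzero weight after conditioning:
  (X=0, Z=0, U=2, Y=3, W=2) weight 1/252
  (X=0, Z=0, U=3, Y=3, W=2) weight 1/252
  (X=0, Z=0, U=4, Y=3, W=2) weight 1/252
  (X=0, Z=0, U=5, Y=3, W=2) weight 1/252
  (X=0, Z=1, U=2, Y=2, W=2) weight 1/126
  (X=0, Z=1, U=2, Y=4, W=2) weight 1/126
  (X=0, Z=1, U=3, Y=2, W=2) weight 1/126
  (X=0, Z=1, U=3, Y=4, W=2) weight 1/126
  (X=1, Z=0, U=2, Y=2, W=1) weight 1/154
  … 27 more
Group by X:
  weight(X=0) = 8/63
  weight(X=1) = 9/77
Total weight = 8/63 + 9/77 = 169/693
P(X=0 | obs) = 8/63 / 169/693 = 88/169
P(X=1 | obs) = 9/77 / 169/693 = 81/169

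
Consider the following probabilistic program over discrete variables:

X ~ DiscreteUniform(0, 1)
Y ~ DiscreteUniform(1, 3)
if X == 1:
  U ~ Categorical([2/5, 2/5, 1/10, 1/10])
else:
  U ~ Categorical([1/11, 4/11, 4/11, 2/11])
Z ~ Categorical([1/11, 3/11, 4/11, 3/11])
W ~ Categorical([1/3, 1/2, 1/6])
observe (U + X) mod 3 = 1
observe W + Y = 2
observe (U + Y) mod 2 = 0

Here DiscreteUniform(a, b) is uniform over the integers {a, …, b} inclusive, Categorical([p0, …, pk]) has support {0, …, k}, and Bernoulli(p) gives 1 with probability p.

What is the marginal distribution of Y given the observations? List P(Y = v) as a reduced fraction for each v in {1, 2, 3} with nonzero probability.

P(Y=1) = 153/241, P(Y=2) = 88/241

Enumerate traces; 12 have nonzero weight after conditioning:
  (X=0, Y=1, U=1, Z=0, W=1) weight 1/363
  (X=0, Y=1, U=1, Z=1, W=1) weight 1/121
  (X=0, Y=1, U=1, Z=2, W=1) weight 4/363
  (X=0, Y=1, U=1, Z=3, W=1) weight 1/121
  (X=1, Y=1, U=3, Z=0, W=1) weight 1/1320
  (X=1, Y=1, U=3, Z=1, W=1) weight 1/440
  (X=1, Y=1, U=3, Z=2, W=1) weight 1/330
  (X=1, Y=1, U=3, Z=3, W=1) weight 1/440
  (X=1, Y=2, U=0, Z=0, W=0) weight 1/495
  … 3 more
Group by Y:
  weight(Y=1) = 17/440
  weight(Y=2) = 1/45
Total weight = 17/440 + 1/45 = 241/3960
P(Y=1 | obs) = 17/440 / 241/3960 = 153/241
P(Y=2 | obs) = 1/45 / 241/3960 = 88/241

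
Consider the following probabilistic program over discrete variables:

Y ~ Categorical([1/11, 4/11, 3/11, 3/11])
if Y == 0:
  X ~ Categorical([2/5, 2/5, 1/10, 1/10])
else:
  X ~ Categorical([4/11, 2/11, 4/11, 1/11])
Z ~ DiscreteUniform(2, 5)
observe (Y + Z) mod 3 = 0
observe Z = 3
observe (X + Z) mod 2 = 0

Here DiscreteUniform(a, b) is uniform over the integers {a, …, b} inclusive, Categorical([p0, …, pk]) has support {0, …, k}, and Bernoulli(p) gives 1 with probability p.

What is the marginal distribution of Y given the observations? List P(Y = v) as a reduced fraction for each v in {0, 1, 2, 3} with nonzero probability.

Enumerate traces; 4 have nonzero weight after conditioning:
  (Y=0, X=1, Z=3) weight 1/110
  (Y=0, X=3, Z=3) weight 1/440
  (Y=3, X=1, Z=3) weight 3/242
  (Y=3, X=3, Z=3) weight 3/484
Group by Y:
  weight(Y=0) = 1/88
  weight(Y=3) = 9/484
Total weight = 1/88 + 9/484 = 29/968
P(Y=0 | obs) = 1/88 / 29/968 = 11/29
P(Y=3 | obs) = 9/484 / 29/968 = 18/29

P(Y=0) = 11/29, P(Y=3) = 18/29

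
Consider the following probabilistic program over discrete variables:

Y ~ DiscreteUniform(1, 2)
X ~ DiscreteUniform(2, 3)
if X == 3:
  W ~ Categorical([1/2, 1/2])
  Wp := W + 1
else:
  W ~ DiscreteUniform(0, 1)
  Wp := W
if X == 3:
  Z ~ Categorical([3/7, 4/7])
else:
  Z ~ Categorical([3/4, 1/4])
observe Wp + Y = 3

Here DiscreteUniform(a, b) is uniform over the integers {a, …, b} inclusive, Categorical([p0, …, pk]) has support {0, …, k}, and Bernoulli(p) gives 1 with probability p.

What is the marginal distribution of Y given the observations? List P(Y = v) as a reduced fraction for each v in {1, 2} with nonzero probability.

P(Y=1) = 1/3, P(Y=2) = 2/3

Enumerate traces; 6 have nonzero weight after conditioning:
  (Y=1, X=3, W=1, Z=0) weight 3/56
  (Y=1, X=3, W=1, Z=1) weight 1/14
  (Y=2, X=2, W=1, Z=0) weight 3/32
  (Y=2, X=2, W=1, Z=1) weight 1/32
  (Y=2, X=3, W=0, Z=0) weight 3/56
  (Y=2, X=3, W=0, Z=1) weight 1/14
Group by Y:
  weight(Y=1) = 1/8
  weight(Y=2) = 1/4
Total weight = 1/8 + 1/4 = 3/8
P(Y=1 | obs) = 1/8 / 3/8 = 1/3
P(Y=2 | obs) = 1/4 / 3/8 = 2/3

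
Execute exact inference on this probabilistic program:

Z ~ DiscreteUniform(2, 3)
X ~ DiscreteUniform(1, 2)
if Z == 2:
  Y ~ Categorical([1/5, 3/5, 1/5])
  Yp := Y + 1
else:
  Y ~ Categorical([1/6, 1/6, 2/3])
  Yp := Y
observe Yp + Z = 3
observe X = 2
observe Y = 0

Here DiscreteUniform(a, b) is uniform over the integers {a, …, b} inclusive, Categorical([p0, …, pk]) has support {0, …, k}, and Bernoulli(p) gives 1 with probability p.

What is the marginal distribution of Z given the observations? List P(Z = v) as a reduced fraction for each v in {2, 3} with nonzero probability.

P(Z=2) = 6/11, P(Z=3) = 5/11

Enumerate traces; 2 have nonzero weight after conditioning:
  (Z=2, X=2, Y=0) weight 1/20
  (Z=3, X=2, Y=0) weight 1/24
Group by Z:
  weight(Z=2) = 1/20
  weight(Z=3) = 1/24
Total weight = 1/20 + 1/24 = 11/120
P(Z=2 | obs) = 1/20 / 11/120 = 6/11
P(Z=3 | obs) = 1/24 / 11/120 = 5/11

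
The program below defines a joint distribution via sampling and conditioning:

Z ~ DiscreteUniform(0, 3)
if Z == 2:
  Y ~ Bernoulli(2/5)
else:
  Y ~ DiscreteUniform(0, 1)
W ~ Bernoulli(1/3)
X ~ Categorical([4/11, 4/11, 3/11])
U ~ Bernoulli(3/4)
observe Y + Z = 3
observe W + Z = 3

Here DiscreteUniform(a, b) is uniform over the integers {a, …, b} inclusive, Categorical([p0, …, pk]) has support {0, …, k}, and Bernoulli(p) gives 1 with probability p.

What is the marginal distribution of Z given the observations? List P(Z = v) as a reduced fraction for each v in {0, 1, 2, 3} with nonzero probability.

P(Z=2) = 2/7, P(Z=3) = 5/7

Enumerate traces; 12 have nonzero weight after conditioning:
  (Z=2, Y=1, W=1, X=0, U=0) weight 1/330
  (Z=2, Y=1, W=1, X=0, U=1) weight 1/110
  (Z=2, Y=1, W=1, X=1, U=0) weight 1/330
  (Z=2, Y=1, W=1, X=1, U=1) weight 1/110
  (Z=2, Y=1, W=1, X=2, U=0) weight 1/440
  (Z=2, Y=1, W=1, X=2, U=1) weight 3/440
  (Z=3, Y=0, W=0, X=0, U=0) weight 1/132
  (Z=3, Y=0, W=0, X=0, U=1) weight 1/44
  … 4 more
Group by Z:
  weight(Z=2) = 1/30
  weight(Z=3) = 1/12
Total weight = 1/30 + 1/12 = 7/60
P(Z=2 | obs) = 1/30 / 7/60 = 2/7
P(Z=3 | obs) = 1/12 / 7/60 = 5/7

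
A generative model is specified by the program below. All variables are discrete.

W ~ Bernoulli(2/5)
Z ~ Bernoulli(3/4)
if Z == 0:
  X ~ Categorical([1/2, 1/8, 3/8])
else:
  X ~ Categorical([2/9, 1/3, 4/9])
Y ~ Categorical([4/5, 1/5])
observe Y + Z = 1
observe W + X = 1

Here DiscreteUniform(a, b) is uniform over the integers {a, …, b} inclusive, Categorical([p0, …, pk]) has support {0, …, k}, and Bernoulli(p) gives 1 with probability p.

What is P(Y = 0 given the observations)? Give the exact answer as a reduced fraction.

P(Y = 0 | obs) = 416/449

Enumerate traces; 4 have nonzero weight after conditioning:
  (W=0, Z=0, X=1, Y=1) weight 3/800
  (W=0, Z=1, X=1, Y=0) weight 3/25
  (W=1, Z=0, X=0, Y=1) weight 1/100
  (W=1, Z=1, X=0, Y=0) weight 4/75
Group by Y:
  weight(Y=0) = 13/75
  weight(Y=1) = 11/800
Total weight = 13/75 + 11/800 = 449/2400
P(Y=0 | obs) = 13/75 / 449/2400 = 416/449
P(Y=1 | obs) = 11/800 / 449/2400 = 33/449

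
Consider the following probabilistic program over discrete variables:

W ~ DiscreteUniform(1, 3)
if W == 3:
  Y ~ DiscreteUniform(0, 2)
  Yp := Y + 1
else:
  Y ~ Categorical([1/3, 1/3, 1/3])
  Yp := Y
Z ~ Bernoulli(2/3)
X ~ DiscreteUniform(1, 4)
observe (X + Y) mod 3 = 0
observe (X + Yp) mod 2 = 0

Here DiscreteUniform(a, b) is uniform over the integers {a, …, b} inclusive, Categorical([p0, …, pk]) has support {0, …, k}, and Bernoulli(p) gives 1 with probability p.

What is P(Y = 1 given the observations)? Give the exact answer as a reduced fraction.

Enumerate traces; 10 have nonzero weight after conditioning:
  (W=1, Y=2, Z=0, X=4) weight 1/108
  (W=1, Y=2, Z=1, X=4) weight 1/54
  (W=2, Y=2, Z=0, X=4) weight 1/108
  (W=2, Y=2, Z=1, X=4) weight 1/54
  (W=3, Y=0, Z=0, X=3) weight 1/108
  (W=3, Y=0, Z=1, X=3) weight 1/54
  (W=3, Y=1, Z=0, X=2) weight 1/108
  (W=3, Y=1, Z=1, X=2) weight 1/54
  … 2 more
Group by Y:
  weight(Y=0) = 1/36
  weight(Y=1) = 1/36
  weight(Y=2) = 1/12
Total weight = 1/36 + 1/36 + 1/12 = 5/36
P(Y=0 | obs) = 1/36 / 5/36 = 1/5
P(Y=1 | obs) = 1/36 / 5/36 = 1/5
P(Y=2 | obs) = 1/12 / 5/36 = 3/5

P(Y = 1 | obs) = 1/5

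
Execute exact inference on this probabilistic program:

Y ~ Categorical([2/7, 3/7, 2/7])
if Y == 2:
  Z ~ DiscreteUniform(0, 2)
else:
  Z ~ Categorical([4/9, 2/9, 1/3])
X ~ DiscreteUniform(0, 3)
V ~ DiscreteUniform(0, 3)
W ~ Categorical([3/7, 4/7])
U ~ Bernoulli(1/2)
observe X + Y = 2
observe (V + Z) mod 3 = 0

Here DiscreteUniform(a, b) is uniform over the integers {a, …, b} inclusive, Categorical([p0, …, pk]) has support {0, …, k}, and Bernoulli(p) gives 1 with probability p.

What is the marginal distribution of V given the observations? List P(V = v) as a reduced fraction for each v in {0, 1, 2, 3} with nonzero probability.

Enumerate traces; 48 have nonzero weight after conditioning:
  (Y=0, Z=0, X=2, V=0, W=0, U=0) weight 1/588
  (Y=0, Z=0, X=2, V=0, W=0, U=1) weight 1/588
  (Y=0, Z=0, X=2, V=0, W=1, U=0) weight 1/441
  (Y=0, Z=0, X=2, V=0, W=1, U=1) weight 1/441
  (Y=0, Z=0, X=2, V=3, W=0, U=0) weight 1/588
  (Y=0, Z=0, X=2, V=3, W=0, U=1) weight 1/588
  (Y=0, Z=0, X=2, V=3, W=1, U=0) weight 1/441
  (Y=0, Z=0, X=2, V=3, W=1, U=1) weight 1/441
  (Y=0, Z=1, X=2, V=2, W=0, U=0) weight 1/1176
  (Y=0, Z=2, X=2, V=1, W=0, U=0) weight 1/784
  … 38 more
Group by V:
  weight(V=0) = 13/504
  weight(V=1) = 1/48
  weight(V=2) = 1/63
  weight(V=3) = 13/504
Total weight = 13/504 + 1/48 + 1/63 + 13/504 = 89/1008
P(V=0 | obs) = 13/504 / 89/1008 = 26/89
P(V=1 | obs) = 1/48 / 89/1008 = 21/89
P(V=2 | obs) = 1/63 / 89/1008 = 16/89
P(V=3 | obs) = 13/504 / 89/1008 = 26/89

P(V=0) = 26/89, P(V=1) = 21/89, P(V=2) = 16/89, P(V=3) = 26/89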